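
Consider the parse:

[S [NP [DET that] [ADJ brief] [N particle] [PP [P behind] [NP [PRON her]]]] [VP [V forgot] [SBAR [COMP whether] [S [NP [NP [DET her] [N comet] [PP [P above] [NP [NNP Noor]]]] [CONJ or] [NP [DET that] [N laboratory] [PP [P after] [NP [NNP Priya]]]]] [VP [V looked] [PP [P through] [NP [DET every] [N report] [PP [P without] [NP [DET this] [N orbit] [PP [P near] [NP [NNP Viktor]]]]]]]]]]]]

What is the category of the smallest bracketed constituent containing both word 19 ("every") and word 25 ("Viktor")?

NP

Word 19 lies under S → VP → SBAR → S → VP → PP → NP → DET; word 25 lies under S → VP → SBAR → S → VP → PP → NP → PP → NP → PP → NP → NNP. The lowest shared node is the NP.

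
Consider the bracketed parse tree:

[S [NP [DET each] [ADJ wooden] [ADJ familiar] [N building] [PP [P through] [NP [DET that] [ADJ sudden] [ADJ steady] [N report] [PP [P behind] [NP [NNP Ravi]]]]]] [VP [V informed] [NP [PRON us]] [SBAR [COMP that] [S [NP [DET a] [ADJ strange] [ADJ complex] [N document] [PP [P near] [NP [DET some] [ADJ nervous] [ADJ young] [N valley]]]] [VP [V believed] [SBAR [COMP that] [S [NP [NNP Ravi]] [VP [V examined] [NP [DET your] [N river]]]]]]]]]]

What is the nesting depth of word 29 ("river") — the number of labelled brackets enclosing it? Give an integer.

Counting open brackets not yet closed at "river": [S [VP [SBAR [S [VP [SBAR [S [VP [NP [N = 10.

10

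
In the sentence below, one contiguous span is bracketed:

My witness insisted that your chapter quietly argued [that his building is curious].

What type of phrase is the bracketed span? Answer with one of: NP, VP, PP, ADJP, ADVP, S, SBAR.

The span is built around the complementizer "that" — a subordinate clause (SBAR).

SBAR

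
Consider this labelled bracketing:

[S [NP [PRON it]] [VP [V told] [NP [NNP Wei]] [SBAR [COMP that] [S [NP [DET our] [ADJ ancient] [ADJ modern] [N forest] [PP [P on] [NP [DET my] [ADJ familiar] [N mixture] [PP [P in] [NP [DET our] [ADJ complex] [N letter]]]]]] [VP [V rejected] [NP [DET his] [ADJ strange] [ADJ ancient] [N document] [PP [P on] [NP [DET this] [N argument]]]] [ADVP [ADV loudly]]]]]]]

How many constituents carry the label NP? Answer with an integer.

Listing each NP by its span: [NP it]; [NP Wei]; [NP our ancient modern forest on my familiar mixture in our complex letter]; [NP my familiar mixture in our complex letter]; [NP our complex letter]; [NP his strange ancient document on this argument] … — that makes 7.

7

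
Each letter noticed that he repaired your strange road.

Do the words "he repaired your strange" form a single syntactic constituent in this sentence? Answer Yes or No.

No

"he" belongs to the noun phrase "he" while "strange" belongs to the verb phrase "repaired your strange road"; a span that runs across that boundary is not a single phrase.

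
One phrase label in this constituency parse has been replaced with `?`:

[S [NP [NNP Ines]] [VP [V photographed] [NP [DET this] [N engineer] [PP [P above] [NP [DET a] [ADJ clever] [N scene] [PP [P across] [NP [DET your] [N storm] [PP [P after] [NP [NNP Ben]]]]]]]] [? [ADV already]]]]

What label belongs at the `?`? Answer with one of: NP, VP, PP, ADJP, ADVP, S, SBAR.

ADVP

The `?` node immediately contains: ADV 'already'. That is the internal structure of an adverb phrase, so the label is ADVP.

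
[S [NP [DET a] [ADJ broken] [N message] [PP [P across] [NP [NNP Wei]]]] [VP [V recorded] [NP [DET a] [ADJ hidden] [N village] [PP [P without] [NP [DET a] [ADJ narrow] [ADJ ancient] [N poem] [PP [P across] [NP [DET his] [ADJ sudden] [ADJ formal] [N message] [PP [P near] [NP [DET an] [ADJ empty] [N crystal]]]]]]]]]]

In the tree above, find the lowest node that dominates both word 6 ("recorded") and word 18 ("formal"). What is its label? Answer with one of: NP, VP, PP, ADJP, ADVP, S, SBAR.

VP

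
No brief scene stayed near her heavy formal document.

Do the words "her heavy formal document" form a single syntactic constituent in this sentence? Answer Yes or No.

These words form the whole noun phrase headed by "document", so yes — one constituent.

Yes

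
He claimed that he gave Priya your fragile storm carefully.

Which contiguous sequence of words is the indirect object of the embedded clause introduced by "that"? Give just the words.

The verb of the embedded clause introduced by "that" is "gave"; its indirect object is the NP "Priya".

Priya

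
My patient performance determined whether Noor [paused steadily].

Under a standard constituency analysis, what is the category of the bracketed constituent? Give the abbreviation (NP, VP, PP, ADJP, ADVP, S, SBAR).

VP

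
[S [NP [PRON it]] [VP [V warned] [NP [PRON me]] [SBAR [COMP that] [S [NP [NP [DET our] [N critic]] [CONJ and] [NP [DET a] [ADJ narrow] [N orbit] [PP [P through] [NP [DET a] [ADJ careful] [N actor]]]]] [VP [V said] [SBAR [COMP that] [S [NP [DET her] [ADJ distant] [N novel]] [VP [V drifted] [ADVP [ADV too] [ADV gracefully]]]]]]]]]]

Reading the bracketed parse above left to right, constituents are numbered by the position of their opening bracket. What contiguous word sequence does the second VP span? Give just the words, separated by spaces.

said that her distant novel drifted too gracefully

In left-to-right order the VP constituents are "warned me that our critic and a narrow orbit through a careful actor said that her distant novel drifted too gracefully"; "said that her distant novel drifted too gracefully"; "drifted too gracefully". Number 2 is "said that her distant novel drifted too gracefully".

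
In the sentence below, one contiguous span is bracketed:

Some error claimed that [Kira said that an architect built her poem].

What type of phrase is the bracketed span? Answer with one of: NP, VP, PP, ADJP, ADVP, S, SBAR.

S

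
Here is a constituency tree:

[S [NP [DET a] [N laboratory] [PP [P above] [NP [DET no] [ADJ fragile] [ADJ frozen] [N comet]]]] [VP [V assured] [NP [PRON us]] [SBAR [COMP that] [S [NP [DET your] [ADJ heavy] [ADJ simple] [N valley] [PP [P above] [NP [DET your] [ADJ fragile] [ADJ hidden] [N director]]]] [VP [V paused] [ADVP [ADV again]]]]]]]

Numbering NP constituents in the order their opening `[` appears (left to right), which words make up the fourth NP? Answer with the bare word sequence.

your heavy simple valley above your fragile hidden director

In left-to-right order the NP constituents are "a laboratory above no fragile frozen comet"; "no fragile frozen comet"; "us"; "your heavy simple valley above your fragile hidden director"; "your fragile hidden director". Number 4 is "your heavy simple valley above your fragile hidden director".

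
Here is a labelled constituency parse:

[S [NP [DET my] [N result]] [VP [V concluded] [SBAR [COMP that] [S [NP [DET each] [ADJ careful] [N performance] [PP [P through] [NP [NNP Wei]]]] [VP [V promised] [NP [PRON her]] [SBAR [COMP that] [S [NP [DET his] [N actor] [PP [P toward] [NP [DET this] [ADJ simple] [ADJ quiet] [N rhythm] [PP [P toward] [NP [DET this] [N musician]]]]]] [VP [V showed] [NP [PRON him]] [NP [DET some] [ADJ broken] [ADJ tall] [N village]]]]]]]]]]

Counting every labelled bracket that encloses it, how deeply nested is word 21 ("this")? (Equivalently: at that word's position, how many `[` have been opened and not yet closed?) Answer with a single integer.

Path from the root down to the word: S → VP → SBAR → S → VP → SBAR → S → NP → PP → NP → PP → NP → DET. That is 13 enclosing brackets.

13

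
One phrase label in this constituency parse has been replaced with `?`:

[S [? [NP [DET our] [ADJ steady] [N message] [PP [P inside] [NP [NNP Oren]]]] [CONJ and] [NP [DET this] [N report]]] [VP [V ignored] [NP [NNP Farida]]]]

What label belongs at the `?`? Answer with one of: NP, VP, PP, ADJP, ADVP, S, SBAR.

The `?` node immediately contains: NP, CONJ 'and', NP. That is the internal structure of a noun phrase, so the label is NP.

NP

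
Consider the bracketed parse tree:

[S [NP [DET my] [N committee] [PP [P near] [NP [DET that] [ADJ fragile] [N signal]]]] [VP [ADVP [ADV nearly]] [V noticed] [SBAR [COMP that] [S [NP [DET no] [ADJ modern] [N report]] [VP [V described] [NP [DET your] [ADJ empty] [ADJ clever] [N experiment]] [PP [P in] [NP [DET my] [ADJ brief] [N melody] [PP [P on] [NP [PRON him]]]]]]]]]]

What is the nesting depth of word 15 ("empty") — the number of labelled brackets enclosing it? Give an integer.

7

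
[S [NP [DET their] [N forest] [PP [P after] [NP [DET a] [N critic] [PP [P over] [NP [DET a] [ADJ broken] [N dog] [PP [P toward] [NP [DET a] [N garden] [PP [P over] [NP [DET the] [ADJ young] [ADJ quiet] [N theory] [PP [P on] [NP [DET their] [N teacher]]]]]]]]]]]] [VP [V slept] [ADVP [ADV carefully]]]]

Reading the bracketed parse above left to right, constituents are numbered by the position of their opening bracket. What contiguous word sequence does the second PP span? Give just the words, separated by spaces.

In left-to-right order the PP constituents are "after a critic over a broken dog toward a garden over the young quiet theory on their teacher"; "over a broken dog toward a garden over the young quiet theory on their teacher"; "toward a garden over the young quiet theory on their teacher"; "over the young quiet theory on their teacher"; "on their teacher". Number 2 is "over a broken dog toward a garden over the young quiet theory on their teacher".

over a broken dog toward a garden over the young quiet theory on their teacher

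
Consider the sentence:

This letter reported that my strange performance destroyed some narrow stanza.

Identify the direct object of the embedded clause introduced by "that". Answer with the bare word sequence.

some narrow stanza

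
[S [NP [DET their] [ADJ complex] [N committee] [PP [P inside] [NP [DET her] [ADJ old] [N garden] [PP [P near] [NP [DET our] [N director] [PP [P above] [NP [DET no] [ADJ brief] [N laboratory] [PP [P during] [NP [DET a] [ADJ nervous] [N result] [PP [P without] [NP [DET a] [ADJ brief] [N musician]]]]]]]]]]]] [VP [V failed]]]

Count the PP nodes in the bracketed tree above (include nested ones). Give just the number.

5

The PP constituents are: [PP inside her old garden near our director above no brief laboratory during a nervous result without a brief musician]; [PP near our director above no brief laboratory during a nervous result without a brief musician]; [PP above no brief laboratory during a nervous result without a brief musician]; [PP during a nervous result without a brief musician]; [PP without a brief musician]. Total: 5.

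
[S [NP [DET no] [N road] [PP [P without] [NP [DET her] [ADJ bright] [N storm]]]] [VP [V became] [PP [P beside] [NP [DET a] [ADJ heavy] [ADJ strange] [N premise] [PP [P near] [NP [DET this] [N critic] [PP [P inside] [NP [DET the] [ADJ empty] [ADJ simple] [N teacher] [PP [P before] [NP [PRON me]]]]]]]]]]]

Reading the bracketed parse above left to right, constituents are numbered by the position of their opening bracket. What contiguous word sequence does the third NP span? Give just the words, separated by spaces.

Opening `[NP` markers occur at word positions 1, 4, 9, 14, 17, 22; the third of these opens the constituent [NP a heavy strange premise near this critic inside the empty simple teacher before me].

a heavy strange premise near this critic inside the empty simple teacher before me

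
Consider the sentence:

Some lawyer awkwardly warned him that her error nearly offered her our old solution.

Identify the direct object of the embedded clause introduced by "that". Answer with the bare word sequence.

our old solution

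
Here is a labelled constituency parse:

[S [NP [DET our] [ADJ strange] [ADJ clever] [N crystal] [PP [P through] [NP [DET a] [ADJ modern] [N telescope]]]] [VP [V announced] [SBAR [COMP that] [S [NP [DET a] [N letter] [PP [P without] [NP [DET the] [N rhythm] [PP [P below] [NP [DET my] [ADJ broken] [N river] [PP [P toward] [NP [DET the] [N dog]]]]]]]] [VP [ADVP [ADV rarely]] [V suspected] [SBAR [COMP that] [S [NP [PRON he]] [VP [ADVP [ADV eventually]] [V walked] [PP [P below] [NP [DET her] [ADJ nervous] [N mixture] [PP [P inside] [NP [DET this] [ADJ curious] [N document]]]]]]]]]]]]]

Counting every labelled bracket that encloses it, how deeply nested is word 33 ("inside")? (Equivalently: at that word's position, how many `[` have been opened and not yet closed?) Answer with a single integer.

12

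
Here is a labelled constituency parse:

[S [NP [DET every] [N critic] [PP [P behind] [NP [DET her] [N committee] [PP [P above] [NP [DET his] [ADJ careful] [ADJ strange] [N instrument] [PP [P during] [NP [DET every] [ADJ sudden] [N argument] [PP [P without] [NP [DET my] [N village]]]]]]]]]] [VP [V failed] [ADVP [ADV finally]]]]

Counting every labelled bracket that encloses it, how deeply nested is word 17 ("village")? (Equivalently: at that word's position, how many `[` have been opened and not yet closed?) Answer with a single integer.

11

Counting open brackets not yet closed at "village": [S [NP [PP [NP [PP [NP [PP [NP [PP [NP [N = 11.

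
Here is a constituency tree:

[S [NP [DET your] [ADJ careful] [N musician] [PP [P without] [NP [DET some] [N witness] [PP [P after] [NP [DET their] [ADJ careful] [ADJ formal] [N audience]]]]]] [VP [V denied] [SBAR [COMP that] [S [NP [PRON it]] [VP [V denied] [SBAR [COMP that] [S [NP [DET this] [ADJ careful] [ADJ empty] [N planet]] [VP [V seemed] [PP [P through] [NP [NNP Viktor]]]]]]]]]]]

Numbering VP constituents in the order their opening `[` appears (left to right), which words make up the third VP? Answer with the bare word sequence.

The VP opening brackets appear, in order, over: "denied that it denied that this careful empty planet seemed through Viktor"; "denied that this careful empty planet seemed through Viktor"; "seemed through Viktor". The third one spans "seemed through Viktor".

seemed through Viktor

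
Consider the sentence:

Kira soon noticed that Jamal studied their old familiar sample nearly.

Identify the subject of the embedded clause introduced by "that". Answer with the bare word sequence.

Jamal

"Jamal" is the NP that combines with the VP headed by "studied" to form the embedded clause introduced by "that" — the subject.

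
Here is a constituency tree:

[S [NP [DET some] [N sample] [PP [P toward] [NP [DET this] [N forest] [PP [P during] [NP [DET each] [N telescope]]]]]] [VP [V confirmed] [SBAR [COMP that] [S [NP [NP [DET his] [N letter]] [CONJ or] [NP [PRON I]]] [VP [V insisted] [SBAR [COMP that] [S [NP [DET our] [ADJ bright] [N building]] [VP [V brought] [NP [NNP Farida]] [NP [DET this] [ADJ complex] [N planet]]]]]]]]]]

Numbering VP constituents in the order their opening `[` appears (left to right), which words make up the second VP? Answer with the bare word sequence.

insisted that our bright building brought Farida this complex planet

The VP opening brackets appear, in order, over: "confirmed that his letter or I insisted that our bright building brought Farida this complex planet"; "insisted that our bright building brought Farida this complex planet"; "brought Farida this complex planet". The second one spans "insisted that our bright building brought Farida this complex planet".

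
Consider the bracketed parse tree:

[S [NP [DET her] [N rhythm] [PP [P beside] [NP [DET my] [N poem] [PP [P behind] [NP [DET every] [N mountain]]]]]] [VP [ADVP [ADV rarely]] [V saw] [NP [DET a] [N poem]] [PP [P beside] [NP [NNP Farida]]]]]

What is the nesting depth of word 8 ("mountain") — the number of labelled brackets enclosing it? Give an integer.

The word sits inside N, which is inside NP, inside PP, inside NP, inside PP, inside NP, inside S — 7 brackets in all.

7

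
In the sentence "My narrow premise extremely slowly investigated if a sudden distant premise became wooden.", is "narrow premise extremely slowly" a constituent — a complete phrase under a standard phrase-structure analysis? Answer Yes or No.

"narrow" belongs to the noun phrase "my narrow premise" while "slowly" belongs to the verb phrase "extremely slowly investigated if a sudden distant premise became wooden"; a span that runs across that boundary is not a single phrase.

No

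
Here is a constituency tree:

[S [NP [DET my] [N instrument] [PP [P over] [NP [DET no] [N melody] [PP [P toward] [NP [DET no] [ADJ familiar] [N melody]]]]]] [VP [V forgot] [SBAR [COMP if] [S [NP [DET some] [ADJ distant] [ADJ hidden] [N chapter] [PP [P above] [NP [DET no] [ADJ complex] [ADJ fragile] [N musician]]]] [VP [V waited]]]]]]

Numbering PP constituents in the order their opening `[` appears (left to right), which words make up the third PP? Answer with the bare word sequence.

Opening `[PP` markers occur at word positions 3, 6, 16; the third of these opens the constituent [PP above no complex fragile musician].

above no complex fragile musician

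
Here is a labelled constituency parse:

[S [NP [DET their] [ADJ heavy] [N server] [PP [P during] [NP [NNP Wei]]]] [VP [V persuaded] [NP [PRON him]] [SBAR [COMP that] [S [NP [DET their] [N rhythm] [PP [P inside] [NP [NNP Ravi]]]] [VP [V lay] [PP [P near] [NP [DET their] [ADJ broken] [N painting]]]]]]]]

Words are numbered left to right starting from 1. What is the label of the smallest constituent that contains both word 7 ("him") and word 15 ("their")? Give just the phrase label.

VP

The smallest bracket enclosing both words is [VP persuaded him that their rhythm inside Ravi lay near their broken painting], so the label is VP.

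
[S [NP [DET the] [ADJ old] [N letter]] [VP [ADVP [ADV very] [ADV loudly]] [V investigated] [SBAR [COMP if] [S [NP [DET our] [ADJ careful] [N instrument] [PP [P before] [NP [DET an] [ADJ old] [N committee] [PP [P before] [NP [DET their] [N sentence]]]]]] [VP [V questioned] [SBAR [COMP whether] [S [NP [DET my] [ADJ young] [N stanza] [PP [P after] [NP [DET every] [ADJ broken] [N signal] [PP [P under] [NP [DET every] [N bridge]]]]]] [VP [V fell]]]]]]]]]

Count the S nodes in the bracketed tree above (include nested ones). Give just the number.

3

The S constituents are: [S the old letter very loudly investigated if our careful instrument before an old committee before their sentence questioned whether my young stanza after every broken signal under every bridge fell]; [S our careful instrument before an old committee before their sentence questioned whether my young stanza after every broken signal under every bridge fell]; [S my young stanza after every broken signal under every bridge fell]. Total: 3.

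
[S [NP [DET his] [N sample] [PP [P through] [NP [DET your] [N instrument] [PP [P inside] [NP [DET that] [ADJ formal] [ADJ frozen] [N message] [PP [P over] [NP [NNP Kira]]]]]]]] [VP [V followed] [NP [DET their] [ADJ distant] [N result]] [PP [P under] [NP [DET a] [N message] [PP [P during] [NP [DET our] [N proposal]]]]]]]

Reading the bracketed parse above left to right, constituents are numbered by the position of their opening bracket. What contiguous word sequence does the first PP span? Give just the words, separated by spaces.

through your instrument inside that formal frozen message over Kira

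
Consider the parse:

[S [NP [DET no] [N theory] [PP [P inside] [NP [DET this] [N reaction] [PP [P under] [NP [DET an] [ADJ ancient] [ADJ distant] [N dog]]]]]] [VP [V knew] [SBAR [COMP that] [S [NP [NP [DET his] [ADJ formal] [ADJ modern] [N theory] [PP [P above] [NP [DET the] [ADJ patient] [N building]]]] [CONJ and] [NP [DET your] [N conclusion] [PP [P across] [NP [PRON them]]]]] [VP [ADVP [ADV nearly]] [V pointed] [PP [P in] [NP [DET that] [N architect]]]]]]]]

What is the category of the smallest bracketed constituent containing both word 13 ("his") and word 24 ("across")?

Both words fall inside [NP his formal modern theory above the patient building and your conclusion across them] (words 13–25), and no smaller constituent contains them both. Label: NP.

NP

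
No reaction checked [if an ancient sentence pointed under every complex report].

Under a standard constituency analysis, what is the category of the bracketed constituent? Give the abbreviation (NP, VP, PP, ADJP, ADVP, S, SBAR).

The span is built around the complementizer "if" — a subordinate clause (SBAR).

SBAR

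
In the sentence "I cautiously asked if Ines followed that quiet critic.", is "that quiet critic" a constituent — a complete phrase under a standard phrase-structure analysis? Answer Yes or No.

Yes

The sequence corresponds to a single NP node — the noun phrase "that quiet critic".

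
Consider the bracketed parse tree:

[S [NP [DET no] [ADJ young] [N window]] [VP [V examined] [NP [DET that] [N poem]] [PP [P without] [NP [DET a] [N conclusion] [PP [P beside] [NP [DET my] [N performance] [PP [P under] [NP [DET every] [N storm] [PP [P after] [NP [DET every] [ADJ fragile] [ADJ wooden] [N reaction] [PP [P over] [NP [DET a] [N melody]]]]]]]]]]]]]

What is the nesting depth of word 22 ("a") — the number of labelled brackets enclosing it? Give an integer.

13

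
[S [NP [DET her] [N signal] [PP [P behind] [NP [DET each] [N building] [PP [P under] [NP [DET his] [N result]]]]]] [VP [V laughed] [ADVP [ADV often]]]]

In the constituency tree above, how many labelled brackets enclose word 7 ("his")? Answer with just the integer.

The word sits inside DET, which is inside NP, inside PP, inside NP, inside PP, inside NP, inside S — 7 brackets in all.

7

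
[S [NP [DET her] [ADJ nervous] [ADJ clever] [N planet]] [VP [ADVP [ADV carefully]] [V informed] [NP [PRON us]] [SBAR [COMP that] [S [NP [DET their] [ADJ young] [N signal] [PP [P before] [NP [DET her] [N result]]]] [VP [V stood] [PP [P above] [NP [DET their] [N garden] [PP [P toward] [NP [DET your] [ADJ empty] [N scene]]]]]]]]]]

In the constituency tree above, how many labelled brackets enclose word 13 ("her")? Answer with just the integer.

8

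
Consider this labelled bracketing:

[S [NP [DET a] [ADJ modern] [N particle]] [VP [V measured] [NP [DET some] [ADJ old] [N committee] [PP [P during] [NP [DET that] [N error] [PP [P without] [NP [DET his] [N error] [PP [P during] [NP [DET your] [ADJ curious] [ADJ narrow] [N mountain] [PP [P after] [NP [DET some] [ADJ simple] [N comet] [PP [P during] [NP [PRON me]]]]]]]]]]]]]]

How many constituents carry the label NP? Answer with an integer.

7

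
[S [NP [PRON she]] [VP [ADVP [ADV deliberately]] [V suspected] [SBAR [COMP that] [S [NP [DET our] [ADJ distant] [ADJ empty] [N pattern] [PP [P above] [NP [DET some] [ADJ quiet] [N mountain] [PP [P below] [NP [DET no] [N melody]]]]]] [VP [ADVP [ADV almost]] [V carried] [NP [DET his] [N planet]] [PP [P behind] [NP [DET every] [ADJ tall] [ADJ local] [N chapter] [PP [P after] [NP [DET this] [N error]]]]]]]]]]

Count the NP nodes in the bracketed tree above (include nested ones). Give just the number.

7

Scanning left to right, an opening `[NP` appears at word positions 1, 5, 10, 14, 18, 21, 26 — 7 in total.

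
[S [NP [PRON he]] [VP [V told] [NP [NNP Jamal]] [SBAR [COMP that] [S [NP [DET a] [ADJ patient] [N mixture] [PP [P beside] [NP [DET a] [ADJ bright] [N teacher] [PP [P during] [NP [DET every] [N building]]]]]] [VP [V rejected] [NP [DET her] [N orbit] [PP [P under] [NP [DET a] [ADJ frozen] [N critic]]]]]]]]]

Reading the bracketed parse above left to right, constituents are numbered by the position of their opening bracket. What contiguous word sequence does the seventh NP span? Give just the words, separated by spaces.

a frozen critic

The NP opening brackets appear, in order, over: "he"; "Jamal"; "a patient mixture beside a bright teacher during every building"; "a bright teacher during every building"; "every building"; "her orbit under a frozen critic"; "a frozen critic". The seventh one spans "a frozen critic".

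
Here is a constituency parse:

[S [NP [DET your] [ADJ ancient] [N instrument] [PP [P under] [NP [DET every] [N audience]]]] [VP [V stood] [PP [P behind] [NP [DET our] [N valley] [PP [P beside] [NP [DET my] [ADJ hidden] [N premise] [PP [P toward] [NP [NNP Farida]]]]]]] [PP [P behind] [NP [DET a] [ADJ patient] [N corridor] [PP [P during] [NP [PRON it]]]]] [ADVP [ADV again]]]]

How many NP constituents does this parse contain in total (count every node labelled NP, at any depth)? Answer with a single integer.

Scanning left to right, an opening `[NP` appears at word positions 1, 5, 9, 12, 16, 18, 22 — 7 in total.

7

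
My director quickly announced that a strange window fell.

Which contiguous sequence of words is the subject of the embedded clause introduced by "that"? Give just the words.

a strange window

"a strange window" is the NP that combines with the VP headed by "fell" to form the embedded clause introduced by "that" — the subject.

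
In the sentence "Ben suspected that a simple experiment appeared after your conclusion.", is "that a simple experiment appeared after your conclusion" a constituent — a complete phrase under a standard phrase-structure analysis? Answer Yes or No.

"that a simple experiment appeared after your conclusion" is exactly the subordinate clause [SBAR that a simple experiment appeared after your conclusion], a complete constituent.

Yes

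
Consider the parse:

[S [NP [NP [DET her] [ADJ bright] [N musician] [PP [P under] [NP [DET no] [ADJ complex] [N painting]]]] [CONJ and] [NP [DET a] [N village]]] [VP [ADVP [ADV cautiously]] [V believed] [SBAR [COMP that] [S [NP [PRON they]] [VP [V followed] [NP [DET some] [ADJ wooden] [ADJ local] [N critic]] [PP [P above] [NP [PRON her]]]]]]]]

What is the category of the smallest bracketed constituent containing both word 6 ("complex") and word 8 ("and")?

The smallest bracket enclosing both words is [NP her bright musician under no complex painting and a village], so the label is NP.

NP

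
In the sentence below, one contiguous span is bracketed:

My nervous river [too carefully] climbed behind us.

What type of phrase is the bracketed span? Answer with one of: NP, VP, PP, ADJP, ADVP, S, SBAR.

"carefully" is the head of the bracketed span, so the span is an adverb phrase: ADVP.

ADVP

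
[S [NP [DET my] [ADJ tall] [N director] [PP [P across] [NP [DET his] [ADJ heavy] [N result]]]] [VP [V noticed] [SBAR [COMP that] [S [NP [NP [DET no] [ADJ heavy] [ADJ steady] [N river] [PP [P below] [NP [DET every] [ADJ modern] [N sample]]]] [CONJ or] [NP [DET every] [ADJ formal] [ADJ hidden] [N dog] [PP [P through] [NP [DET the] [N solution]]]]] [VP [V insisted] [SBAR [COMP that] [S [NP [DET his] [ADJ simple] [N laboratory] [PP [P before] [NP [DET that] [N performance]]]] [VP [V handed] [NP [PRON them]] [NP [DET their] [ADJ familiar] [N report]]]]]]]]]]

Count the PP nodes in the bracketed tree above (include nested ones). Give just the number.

4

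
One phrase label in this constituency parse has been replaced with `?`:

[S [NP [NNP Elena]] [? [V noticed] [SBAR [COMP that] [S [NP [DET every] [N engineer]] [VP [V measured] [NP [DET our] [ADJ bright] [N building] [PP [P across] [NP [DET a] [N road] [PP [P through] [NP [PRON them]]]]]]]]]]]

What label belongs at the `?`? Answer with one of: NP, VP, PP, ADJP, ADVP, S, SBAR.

VP

A constituent whose immediate children are V 'noticed', SBAR is a verb phrase: VP.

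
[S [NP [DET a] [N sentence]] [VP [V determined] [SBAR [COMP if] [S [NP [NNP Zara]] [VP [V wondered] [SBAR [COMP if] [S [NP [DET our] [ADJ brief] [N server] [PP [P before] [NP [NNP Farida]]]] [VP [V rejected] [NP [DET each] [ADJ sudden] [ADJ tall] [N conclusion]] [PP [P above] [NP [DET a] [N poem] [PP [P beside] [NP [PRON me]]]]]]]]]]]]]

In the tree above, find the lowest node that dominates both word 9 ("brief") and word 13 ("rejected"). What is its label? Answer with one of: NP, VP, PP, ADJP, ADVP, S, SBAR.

Word 9 lies under S → VP → SBAR → S → VP → SBAR → S → NP → ADJ; word 13 lies under S → VP → SBAR → S → VP → SBAR → S → VP → V. The lowest shared node is the S.

S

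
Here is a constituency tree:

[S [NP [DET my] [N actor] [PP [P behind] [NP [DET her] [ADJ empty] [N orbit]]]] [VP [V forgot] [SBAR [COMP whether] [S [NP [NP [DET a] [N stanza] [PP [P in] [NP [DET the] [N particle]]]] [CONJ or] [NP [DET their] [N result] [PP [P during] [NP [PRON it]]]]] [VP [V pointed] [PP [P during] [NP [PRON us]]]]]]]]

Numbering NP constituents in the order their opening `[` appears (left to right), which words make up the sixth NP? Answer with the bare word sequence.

In left-to-right order the NP constituents are "my actor behind her empty orbit"; "her empty orbit"; "a stanza in the particle or their result during it"; "a stanza in the particle"; "the particle"; "their result during it"; "it"; "us". Number 6 is "their result during it".

their result during it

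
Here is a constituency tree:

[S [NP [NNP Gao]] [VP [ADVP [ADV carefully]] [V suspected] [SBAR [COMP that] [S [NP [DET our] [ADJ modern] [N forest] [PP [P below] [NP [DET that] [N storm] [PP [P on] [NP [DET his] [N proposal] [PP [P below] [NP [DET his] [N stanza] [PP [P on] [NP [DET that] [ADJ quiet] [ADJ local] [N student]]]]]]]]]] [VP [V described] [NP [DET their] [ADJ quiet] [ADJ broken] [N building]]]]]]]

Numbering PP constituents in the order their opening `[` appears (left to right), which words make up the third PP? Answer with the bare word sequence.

The PP opening brackets appear, in order, over: "below that storm on his proposal below his stanza on that quiet local student"; "on his proposal below his stanza on that quiet local student"; "below his stanza on that quiet local student"; "on that quiet local student". The third one spans "below his stanza on that quiet local student".

below his stanza on that quiet local student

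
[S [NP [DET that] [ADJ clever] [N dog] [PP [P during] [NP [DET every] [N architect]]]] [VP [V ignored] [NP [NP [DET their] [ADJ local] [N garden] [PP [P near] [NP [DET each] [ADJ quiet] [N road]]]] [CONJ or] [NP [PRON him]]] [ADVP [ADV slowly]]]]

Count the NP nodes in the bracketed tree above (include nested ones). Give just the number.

6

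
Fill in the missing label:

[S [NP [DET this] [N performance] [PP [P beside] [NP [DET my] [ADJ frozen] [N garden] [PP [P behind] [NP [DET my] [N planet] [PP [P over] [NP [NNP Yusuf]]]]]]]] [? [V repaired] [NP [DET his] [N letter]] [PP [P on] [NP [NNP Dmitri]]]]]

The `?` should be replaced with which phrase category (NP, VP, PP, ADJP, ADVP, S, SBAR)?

Looking at what the `?` directly dominates — V 'repaired', NP, PP — this is a verb phrase (VP).

VP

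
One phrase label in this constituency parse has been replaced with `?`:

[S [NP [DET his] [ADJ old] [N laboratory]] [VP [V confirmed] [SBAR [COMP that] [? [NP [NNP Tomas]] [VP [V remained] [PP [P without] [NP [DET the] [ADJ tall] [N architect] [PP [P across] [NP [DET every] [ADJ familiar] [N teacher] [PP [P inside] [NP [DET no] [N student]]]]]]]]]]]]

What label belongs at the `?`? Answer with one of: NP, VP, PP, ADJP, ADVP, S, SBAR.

S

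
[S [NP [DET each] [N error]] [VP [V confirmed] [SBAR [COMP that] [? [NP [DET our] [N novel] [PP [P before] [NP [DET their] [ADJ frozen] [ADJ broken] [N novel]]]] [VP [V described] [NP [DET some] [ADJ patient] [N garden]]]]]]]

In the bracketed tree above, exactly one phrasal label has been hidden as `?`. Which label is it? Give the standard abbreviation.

The `?` node immediately contains: NP, VP. That is the internal structure of a clause, so the label is S.

S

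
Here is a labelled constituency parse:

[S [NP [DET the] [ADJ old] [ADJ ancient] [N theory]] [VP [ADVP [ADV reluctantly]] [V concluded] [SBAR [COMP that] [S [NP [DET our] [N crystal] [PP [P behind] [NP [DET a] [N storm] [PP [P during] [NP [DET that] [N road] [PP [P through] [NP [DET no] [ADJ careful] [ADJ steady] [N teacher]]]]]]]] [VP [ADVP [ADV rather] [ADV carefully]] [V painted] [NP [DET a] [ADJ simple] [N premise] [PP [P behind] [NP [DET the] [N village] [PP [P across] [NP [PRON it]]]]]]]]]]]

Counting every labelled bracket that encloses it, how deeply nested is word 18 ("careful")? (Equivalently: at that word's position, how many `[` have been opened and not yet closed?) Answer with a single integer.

12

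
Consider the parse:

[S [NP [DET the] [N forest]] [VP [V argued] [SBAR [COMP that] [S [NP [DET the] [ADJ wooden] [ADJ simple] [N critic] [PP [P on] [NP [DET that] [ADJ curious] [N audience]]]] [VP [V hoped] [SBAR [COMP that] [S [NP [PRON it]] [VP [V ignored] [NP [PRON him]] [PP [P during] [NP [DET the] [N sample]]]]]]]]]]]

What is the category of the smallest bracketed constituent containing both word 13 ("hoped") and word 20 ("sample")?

VP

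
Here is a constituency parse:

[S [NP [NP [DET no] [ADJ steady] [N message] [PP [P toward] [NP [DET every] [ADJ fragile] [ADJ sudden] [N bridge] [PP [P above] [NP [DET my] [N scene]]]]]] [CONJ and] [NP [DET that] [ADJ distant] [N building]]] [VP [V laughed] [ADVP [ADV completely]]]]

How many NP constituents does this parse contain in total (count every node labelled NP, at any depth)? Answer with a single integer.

5

Listing each NP by its span: [NP no steady message toward every fragile sudden bridge above my scene and that distant building]; [NP no steady message toward every fragile sudden bridge above my scene]; [NP every fragile sudden bridge above my scene]; [NP my scene]; [NP that distant building] — that makes 5.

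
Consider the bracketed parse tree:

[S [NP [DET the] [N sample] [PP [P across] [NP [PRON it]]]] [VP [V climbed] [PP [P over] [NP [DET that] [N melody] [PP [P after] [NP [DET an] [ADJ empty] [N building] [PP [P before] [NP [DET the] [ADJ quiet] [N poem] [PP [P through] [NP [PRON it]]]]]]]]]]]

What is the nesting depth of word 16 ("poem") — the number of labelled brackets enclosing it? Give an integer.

9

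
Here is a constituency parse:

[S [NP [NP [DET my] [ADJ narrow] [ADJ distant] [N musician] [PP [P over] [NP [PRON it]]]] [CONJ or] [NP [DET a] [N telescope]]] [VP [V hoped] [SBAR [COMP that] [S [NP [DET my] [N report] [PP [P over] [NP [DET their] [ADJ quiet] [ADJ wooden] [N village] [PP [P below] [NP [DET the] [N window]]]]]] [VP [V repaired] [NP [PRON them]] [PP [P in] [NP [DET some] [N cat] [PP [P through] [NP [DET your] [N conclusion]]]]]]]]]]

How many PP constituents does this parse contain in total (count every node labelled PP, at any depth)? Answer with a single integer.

5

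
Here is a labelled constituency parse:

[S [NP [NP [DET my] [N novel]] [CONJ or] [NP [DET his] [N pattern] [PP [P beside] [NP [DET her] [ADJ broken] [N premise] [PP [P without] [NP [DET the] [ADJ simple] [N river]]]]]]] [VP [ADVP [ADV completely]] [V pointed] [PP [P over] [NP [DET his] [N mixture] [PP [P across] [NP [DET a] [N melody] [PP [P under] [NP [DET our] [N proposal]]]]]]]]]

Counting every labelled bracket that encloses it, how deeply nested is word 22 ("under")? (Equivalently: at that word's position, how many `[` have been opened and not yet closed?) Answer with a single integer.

Path from the root down to the word: S → VP → PP → NP → PP → NP → PP → P. That is 8 enclosing brackets.

8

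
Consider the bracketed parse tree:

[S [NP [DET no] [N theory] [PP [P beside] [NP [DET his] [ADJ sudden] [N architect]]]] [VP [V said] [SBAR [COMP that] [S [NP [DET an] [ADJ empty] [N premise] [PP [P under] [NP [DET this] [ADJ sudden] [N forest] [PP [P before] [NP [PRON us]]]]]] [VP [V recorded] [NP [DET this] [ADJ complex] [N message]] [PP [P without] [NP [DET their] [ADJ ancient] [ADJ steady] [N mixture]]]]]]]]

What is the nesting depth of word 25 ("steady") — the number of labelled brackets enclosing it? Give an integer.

8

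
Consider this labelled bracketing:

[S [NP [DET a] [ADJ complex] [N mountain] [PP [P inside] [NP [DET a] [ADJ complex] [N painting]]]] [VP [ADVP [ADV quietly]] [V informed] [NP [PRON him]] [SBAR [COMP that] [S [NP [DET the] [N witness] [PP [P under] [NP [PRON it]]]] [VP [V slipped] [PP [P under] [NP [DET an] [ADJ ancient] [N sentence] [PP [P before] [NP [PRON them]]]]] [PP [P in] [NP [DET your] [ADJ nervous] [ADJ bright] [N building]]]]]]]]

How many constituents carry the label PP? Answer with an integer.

Scanning left to right, an opening `[PP` appears at word positions 4, 14, 17, 21, 23 — 5 in total.

5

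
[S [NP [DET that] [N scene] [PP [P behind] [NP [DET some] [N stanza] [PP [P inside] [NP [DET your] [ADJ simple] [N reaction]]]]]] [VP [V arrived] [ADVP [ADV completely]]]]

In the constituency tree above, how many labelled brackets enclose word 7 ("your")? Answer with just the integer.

7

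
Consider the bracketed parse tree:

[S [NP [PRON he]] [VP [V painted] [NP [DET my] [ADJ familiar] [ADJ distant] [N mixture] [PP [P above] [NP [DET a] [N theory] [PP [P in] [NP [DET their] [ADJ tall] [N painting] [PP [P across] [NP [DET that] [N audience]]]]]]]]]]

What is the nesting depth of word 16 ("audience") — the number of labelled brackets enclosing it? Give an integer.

10

The word sits inside N, which is inside NP, inside PP, inside NP, inside PP, inside NP, inside PP, inside NP, inside VP, inside S — 10 brackets in all.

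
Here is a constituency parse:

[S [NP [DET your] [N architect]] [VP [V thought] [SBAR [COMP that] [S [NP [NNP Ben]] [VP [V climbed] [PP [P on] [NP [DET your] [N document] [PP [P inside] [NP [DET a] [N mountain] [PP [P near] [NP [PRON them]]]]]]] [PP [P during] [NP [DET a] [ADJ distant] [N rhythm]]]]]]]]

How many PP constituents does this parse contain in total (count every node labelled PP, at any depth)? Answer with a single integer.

4

Listing each PP by its span: [PP on your document inside a mountain near them]; [PP inside a mountain near them]; [PP near them]; [PP during a distant rhythm] — that makes 4.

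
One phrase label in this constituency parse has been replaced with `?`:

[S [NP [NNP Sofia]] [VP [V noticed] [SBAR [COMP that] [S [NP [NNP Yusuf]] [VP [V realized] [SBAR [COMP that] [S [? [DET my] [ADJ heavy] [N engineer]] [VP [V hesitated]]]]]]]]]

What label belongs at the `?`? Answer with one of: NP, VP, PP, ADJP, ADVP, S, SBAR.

A constituent whose immediate children are DET 'my', ADJ 'heavy', N 'engineer' is a noun phrase: NP.

NP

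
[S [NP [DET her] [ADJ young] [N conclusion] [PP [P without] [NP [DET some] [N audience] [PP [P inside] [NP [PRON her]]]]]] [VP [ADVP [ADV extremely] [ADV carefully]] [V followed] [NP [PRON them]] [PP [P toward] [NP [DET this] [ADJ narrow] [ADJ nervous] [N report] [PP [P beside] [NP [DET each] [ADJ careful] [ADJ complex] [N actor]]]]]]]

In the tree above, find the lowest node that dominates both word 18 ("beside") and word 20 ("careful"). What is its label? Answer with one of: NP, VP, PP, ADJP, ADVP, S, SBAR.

PP

Both words fall inside [PP beside each careful complex actor] (words 18–22), and no smaller constituent contains them both. Label: PP.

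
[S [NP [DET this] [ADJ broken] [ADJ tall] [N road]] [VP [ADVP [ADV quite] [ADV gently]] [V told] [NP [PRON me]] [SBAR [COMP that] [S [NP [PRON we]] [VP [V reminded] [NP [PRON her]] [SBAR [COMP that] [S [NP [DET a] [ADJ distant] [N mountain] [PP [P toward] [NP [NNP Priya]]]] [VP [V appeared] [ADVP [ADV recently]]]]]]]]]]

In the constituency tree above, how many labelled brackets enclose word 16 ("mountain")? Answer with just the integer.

Counting open brackets not yet closed at "mountain": [S [VP [SBAR [S [VP [SBAR [S [NP [N = 9.

9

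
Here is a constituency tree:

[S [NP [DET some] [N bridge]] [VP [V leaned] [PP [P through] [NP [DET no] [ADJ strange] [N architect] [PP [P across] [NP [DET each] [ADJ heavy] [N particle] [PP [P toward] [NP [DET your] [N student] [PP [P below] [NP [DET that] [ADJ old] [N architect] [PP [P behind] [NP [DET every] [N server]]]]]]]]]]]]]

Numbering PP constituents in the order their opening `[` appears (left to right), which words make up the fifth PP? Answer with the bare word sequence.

behind every server

The PP opening brackets appear, in order, over: "through no strange architect across each heavy particle toward your student below that old architect behind every server"; "across each heavy particle toward your student below that old architect behind every server"; "toward your student below that old architect behind every server"; "below that old architect behind every server"; "behind every server". The fifth one spans "behind every server".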